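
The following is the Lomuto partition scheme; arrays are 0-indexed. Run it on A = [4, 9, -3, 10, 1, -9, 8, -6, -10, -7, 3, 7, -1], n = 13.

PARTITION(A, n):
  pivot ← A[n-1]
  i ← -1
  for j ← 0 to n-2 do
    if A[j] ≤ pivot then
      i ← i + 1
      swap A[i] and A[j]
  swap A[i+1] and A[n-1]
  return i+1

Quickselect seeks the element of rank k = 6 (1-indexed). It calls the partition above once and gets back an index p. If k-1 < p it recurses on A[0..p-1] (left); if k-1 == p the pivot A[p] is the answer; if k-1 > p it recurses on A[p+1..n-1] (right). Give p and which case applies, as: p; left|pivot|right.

pivot=-1, i=-1
j=0: 4>-1, skip
j=1: 9>-1, skip
j=2: -3≤-1, i=0, swap(0,2) ⇒ [-3, 9, 4, 10, 1, -9, 8, -6, -10, -7, 3, 7, -1]
j=3: 10>-1, skip
j=4: 1>-1, skip
j=5: -9≤-1, i=1, swap(1,5) ⇒ [-3, -9, 4, 10, 1, 9, 8, -6, -10, -7, 3, 7, -1]
j=6: 8>-1, skip
j=7: -6≤-1, i=2, swap(2,7) ⇒ [-3, -9, -6, 10, 1, 9, 8, 4, -10, -7, 3, 7, -1]
j=8: -10≤-1, i=3, swap(3,8) ⇒ [-3, -9, -6, -10, 1, 9, 8, 4, 10, -7, 3, 7, -1]
j=9: -7≤-1, i=4, swap(4,9) ⇒ [-3, -9, -6, -10, -7, 9, 8, 4, 10, 1, 3, 7, -1]
j=10: 3>-1, skip
j=11: 7>-1, skip
swap(5,12) ⇒ [-3, -9, -6, -10, -7, -1, 8, 4, 10, 1, 3, 7, 9]; return 5
p = 5; k-1 = 5 == 5 ⇒ pivot

5; pivot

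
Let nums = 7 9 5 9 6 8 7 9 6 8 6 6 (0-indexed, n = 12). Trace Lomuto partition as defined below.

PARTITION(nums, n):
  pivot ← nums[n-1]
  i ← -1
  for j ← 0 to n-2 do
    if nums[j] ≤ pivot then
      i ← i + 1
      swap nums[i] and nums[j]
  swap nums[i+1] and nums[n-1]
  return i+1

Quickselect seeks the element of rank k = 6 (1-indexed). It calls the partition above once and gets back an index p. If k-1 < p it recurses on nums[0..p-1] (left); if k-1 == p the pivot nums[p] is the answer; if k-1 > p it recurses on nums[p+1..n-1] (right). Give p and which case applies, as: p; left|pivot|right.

pivot = nums[11] = 6; i = -1
j=0: nums[0]=7 > 6 → no swap
j=1: nums[1]=9 > 6 → no swap
j=2: nums[2]=5 ≤ 6 → i=0, swap nums[0],nums[2] → 5 9 7 9 6 8 7 9 6 8 6 6
j=3: nums[3]=9 > 6 → no swap
j=4: nums[4]=6 ≤ 6 → i=1, swap nums[1],nums[4] → 5 6 7 9 9 8 7 9 6 8 6 6
j=5: nums[5]=8 > 6 → no swap
j=6: nums[6]=7 > 6 → no swap
j=7: nums[7]=9 > 6 → no swap
j=8: nums[8]=6 ≤ 6 → i=2, swap nums[2],nums[8] → 5 6 6 9 9 8 7 9 7 8 6 6
j=9: nums[9]=8 > 6 → no swap
j=10: nums[10]=6 ≤ 6 → i=3, swap nums[3],nums[10] → 5 6 6 6 9 8 7 9 7 8 9 6
final swap nums[4],nums[11] → 5 6 6 6 6 8 7 9 7 8 9 9; return 4
p = 4; k-1 = 5 > 4 ⇒ right

4; right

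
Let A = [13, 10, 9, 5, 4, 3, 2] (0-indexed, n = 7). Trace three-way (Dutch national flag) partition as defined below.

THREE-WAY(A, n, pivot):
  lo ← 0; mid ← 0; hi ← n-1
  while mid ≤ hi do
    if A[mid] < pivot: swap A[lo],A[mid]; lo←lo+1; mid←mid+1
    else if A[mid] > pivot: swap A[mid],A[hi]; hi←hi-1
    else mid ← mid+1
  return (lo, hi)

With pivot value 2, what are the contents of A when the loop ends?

lo=0 mid=0 hi=6
13>2: swap(0,6), hi=5 ⇒ [2, 10, 9, 5, 4, 3, 13]
2=2: mid=1
10>2: swap(1,5), hi=4 ⇒ [2, 3, 9, 5, 4, 10, 13]
3>2: swap(1,4), hi=3 ⇒ [2, 4, 9, 5, 3, 10, 13]
4>2: swap(1,3), hi=2 ⇒ [2, 5, 9, 4, 3, 10, 13]
5>2: swap(1,2), hi=1 ⇒ [2, 9, 5, 4, 3, 10, 13]
9>2: swap(1,1), hi=0 ⇒ [2, 9, 5, 4, 3, 10, 13]
done. lo=0 hi=0; A=[2, 9, 5, 4, 3, 10, 13]

[2, 9, 5, 4, 3, 10, 13]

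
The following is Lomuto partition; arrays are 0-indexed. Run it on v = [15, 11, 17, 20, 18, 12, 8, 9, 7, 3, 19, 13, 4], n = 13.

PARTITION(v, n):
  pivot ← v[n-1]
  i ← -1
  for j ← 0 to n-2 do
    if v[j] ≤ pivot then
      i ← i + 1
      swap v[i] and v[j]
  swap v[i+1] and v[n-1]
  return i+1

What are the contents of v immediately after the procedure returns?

[3, 4, 17, 20, 18, 12, 8, 9, 7, 15, 19, 13, 11]

pivot=4, i=-1
j=0: 15>4, skip
j=1: 11>4, skip
j=2: 17>4, skip
j=3: 20>4, skip
j=4: 18>4, skip
j=5: 12>4, skip
j=6: 8>4, skip
j=7: 9>4, skip
j=8: 7>4, skip
j=9: 3≤4, i=0, swap(0,9) ⇒ [3, 11, 17, 20, 18, 12, 8, 9, 7, 15, 19, 13, 4]
j=10: 19>4, skip
j=11: 13>4, skip
swap(1,12) ⇒ [3, 4, 17, 20, 18, 12, 8, 9, 7, 15, 19, 13, 11]; return 1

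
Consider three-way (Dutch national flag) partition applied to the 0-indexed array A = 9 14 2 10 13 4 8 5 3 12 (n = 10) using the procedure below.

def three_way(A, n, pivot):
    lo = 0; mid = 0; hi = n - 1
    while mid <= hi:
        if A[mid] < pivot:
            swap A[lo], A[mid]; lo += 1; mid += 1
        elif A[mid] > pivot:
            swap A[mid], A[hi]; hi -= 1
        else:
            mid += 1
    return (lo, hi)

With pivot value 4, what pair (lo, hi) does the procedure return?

(2, 2)

lo=0 mid=0 hi=9
9>4: swap(0,9), hi=8 ⇒ 12 14 2 10 13 4 8 5 3 9
12>4: swap(0,8), hi=7 ⇒ 3 14 2 10 13 4 8 5 12 9
3<4: swap(0,0), lo=1 mid=1 ⇒ 3 14 2 10 13 4 8 5 12 9
14>4: swap(1,7), hi=6 ⇒ 3 5 2 10 13 4 8 14 12 9
5>4: swap(1,6), hi=5 ⇒ 3 8 2 10 13 4 5 14 12 9
8>4: swap(1,5), hi=4 ⇒ 3 4 2 10 13 8 5 14 12 9
4=4: mid=2
2<4: swap(1,2), lo=2 mid=3 ⇒ 3 2 4 10 13 8 5 14 12 9
10>4: swap(3,4), hi=3 ⇒ 3 2 4 13 10 8 5 14 12 9
13>4: swap(3,3), hi=2 ⇒ 3 2 4 13 10 8 5 14 12 9
done. lo=2 hi=2; A=3 2 4 13 10 8 5 14 12 9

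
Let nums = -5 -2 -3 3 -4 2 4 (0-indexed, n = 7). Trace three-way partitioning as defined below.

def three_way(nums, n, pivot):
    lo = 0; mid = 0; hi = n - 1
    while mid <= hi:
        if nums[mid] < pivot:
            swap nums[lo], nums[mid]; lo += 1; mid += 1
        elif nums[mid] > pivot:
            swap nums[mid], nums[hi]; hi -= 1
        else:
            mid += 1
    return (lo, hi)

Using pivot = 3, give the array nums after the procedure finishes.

pivot = 3; lo=0, mid=0, hi=6
nums[mid]=-5<3: swap nums[0],nums[0]; lo=1,mid=1 → -5 -2 -3 3 -4 2 4
nums[mid]=-2<3: swap nums[1],nums[1]; lo=2,mid=2 → -5 -2 -3 3 -4 2 4
nums[mid]=-3<3: swap nums[2],nums[2]; lo=3,mid=3 → -5 -2 -3 3 -4 2 4
nums[mid]=3=3: mid=4
nums[mid]=-4<3: swap nums[3],nums[4]; lo=4,mid=5 → -5 -2 -3 -4 3 2 4
nums[mid]=2<3: swap nums[4],nums[5]; lo=5,mid=6 → -5 -2 -3 -4 2 3 4
nums[mid]=4>3: swap nums[6],nums[6]; hi=5 → -5 -2 -3 -4 2 3 4
end: lo=5, hi=5; nums = -5 -2 -3 -4 2 3 4

-5 -2 -3 -4 2 3 4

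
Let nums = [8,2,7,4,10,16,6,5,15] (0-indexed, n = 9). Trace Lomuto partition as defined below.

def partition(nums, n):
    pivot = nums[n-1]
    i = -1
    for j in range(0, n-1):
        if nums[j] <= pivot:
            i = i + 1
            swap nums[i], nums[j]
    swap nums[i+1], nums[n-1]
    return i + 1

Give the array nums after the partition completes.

pivot = nums[8] = 15; i = -1
j=0: nums[0]=8 ≤ 15 → i=0, swap nums[0],nums[0] (no change) → [8,2,7,4,10,16,6,5,15]
j=1: nums[1]=2 ≤ 15 → i=1, swap nums[1],nums[1] (no change) → [8,2,7,4,10,16,6,5,15]
j=2: nums[2]=7 ≤ 15 → i=2, swap nums[2],nums[2] (no change) → [8,2,7,4,10,16,6,5,15]
j=3: nums[3]=4 ≤ 15 → i=3, swap nums[3],nums[3] (no change) → [8,2,7,4,10,16,6,5,15]
j=4: nums[4]=10 ≤ 15 → i=4, swap nums[4],nums[4] (no change) → [8,2,7,4,10,16,6,5,15]
j=5: nums[5]=16 > 15 → no swap
j=6: nums[6]=6 ≤ 15 → i=5, swap nums[5],nums[6] → [8,2,7,4,10,6,16,5,15]
j=7: nums[7]=5 ≤ 15 → i=6, swap nums[6],nums[7] → [8,2,7,4,10,6,5,16,15]
final swap nums[7],nums[8] → [8,2,7,4,10,6,5,15,16]; return 7

[8,2,7,4,10,6,5,15,16]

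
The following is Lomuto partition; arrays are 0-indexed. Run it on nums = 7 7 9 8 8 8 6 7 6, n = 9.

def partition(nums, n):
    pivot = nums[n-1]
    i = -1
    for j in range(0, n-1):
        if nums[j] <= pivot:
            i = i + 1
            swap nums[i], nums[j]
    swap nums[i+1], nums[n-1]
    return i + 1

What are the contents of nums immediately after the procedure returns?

pivot = nums[8] = 6; i = -1
j=0: nums[0]=7 > 6 → no swap
j=1: nums[1]=7 > 6 → no swap
j=2: nums[2]=9 > 6 → no swap
j=3: nums[3]=8 > 6 → no swap
j=4: nums[4]=8 > 6 → no swap
j=5: nums[5]=8 > 6 → no swap
j=6: nums[6]=6 ≤ 6 → i=0, swap nums[0],nums[6] → 6 7 9 8 8 8 7 7 6
j=7: nums[7]=7 > 6 → no swap
final swap nums[1],nums[8] → 6 6 9 8 8 8 7 7 7; return 1

6 6 9 8 8 8 7 7 7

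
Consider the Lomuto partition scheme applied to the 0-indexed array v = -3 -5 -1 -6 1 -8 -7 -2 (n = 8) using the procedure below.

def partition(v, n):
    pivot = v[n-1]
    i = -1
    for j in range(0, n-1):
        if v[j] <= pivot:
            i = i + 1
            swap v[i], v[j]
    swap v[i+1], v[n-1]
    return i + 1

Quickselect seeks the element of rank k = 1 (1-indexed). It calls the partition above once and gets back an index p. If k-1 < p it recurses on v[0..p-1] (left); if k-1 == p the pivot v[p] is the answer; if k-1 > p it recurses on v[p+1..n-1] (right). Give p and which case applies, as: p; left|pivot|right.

pivot=-2, i=-1
j=0: -3≤-2, i=0, swap(0,0) ⇒ -3 -5 -1 -6 1 -8 -7 -2
j=1: -5≤-2, i=1, swap(1,1) ⇒ -3 -5 -1 -6 1 -8 -7 -2
j=2: -1>-2, skip
j=3: -6≤-2, i=2, swap(2,3) ⇒ -3 -5 -6 -1 1 -8 -7 -2
j=4: 1>-2, skip
j=5: -8≤-2, i=3, swap(3,5) ⇒ -3 -5 -6 -8 1 -1 -7 -2
j=6: -7≤-2, i=4, swap(4,6) ⇒ -3 -5 -6 -8 -7 -1 1 -2
swap(5,7) ⇒ -3 -5 -6 -8 -7 -2 1 -1; return 5
p = 5; k-1 = 0 < 5 ⇒ left

5; left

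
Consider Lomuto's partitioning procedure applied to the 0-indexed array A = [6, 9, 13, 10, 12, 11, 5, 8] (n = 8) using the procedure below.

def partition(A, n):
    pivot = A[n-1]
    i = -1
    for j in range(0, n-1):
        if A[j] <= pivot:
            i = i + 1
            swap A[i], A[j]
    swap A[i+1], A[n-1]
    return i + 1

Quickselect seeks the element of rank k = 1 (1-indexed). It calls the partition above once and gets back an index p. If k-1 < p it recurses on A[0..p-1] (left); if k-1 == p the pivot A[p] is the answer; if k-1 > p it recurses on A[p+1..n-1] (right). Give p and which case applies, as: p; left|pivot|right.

pivot = A[7] = 8; i = -1
j=0: A[0]=6 ≤ 8 → i=0, swap A[0],A[0] (no change) → [6, 9, 13, 10, 12, 11, 5, 8]
j=1: A[1]=9 > 8 → no swap
j=2: A[2]=13 > 8 → no swap
j=3: A[3]=10 > 8 → no swap
j=4: A[4]=12 > 8 → no swap
j=5: A[5]=11 > 8 → no swap
j=6: A[6]=5 ≤ 8 → i=1, swap A[1],A[6] → [6, 5, 13, 10, 12, 11, 9, 8]
final swap A[2],A[7] → [6, 5, 8, 10, 12, 11, 9, 13]; return 2
p = 2; k-1 = 0 < 2 ⇒ left

2; left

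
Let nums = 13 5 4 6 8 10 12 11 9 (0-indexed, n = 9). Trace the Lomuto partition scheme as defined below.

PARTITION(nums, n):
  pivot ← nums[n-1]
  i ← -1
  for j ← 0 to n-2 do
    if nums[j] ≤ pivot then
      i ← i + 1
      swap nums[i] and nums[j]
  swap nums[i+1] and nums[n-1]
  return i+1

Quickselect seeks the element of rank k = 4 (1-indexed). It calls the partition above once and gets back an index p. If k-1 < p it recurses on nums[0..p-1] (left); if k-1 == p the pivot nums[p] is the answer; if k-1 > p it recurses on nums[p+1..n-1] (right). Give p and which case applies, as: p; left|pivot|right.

pivot = nums[8] = 9; i = -1
j=0: nums[0]=13 > 9 → no swap
j=1: nums[1]=5 ≤ 9 → i=0, swap nums[0],nums[1] → 5 13 4 6 8 10 12 11 9
j=2: nums[2]=4 ≤ 9 → i=1, swap nums[1],nums[2] → 5 4 13 6 8 10 12 11 9
j=3: nums[3]=6 ≤ 9 → i=2, swap nums[2],nums[3] → 5 4 6 13 8 10 12 11 9
j=4: nums[4]=8 ≤ 9 → i=3, swap nums[3],nums[4] → 5 4 6 8 13 10 12 11 9
j=5: nums[5]=10 > 9 → no swap
j=6: nums[6]=12 > 9 → no swap
j=7: nums[7]=11 > 9 → no swap
final swap nums[4],nums[8] → 5 4 6 8 9 10 12 11 13; return 4
p = 4; k-1 = 3 < 4 ⇒ left

4; left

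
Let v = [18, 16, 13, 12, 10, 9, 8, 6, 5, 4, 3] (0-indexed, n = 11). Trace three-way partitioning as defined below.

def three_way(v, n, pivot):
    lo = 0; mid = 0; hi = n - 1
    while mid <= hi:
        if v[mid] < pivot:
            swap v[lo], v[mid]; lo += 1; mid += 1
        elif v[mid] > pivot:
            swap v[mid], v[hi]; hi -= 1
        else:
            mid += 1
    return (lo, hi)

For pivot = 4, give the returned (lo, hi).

(1, 1)

lo=0 mid=0 hi=10
18>4: swap(0,10), hi=9 ⇒ [3, 16, 13, 12, 10, 9, 8, 6, 5, 4, 18]
3<4: swap(0,0), lo=1 mid=1 ⇒ [3, 16, 13, 12, 10, 9, 8, 6, 5, 4, 18]
16>4: swap(1,9), hi=8 ⇒ [3, 4, 13, 12, 10, 9, 8, 6, 5, 16, 18]
4=4: mid=2
13>4: swap(2,8), hi=7 ⇒ [3, 4, 5, 12, 10, 9, 8, 6, 13, 16, 18]
5>4: swap(2,7), hi=6 ⇒ [3, 4, 6, 12, 10, 9, 8, 5, 13, 16, 18]
6>4: swap(2,6), hi=5 ⇒ [3, 4, 8, 12, 10, 9, 6, 5, 13, 16, 18]
8>4: swap(2,5), hi=4 ⇒ [3, 4, 9, 12, 10, 8, 6, 5, 13, 16, 18]
9>4: swap(2,4), hi=3 ⇒ [3, 4, 10, 12, 9, 8, 6, 5, 13, 16, 18]
10>4: swap(2,3), hi=2 ⇒ [3, 4, 12, 10, 9, 8, 6, 5, 13, 16, 18]
12>4: swap(2,2), hi=1 ⇒ [3, 4, 12, 10, 9, 8, 6, 5, 13, 16, 18]
done. lo=1 hi=1; v=[3, 4, 12, 10, 9, 8, 6, 5, 13, 16, 18]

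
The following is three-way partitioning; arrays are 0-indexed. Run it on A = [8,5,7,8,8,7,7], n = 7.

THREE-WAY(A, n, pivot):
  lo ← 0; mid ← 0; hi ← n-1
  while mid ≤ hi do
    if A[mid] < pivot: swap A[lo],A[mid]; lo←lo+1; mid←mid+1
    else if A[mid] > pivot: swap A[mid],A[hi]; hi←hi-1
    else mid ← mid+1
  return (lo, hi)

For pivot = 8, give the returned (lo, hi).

pivot = 8; lo=0, mid=0, hi=6
A[mid]=8=8: mid=1
A[mid]=5<8: swap A[0],A[1]; lo=1,mid=2 → [5,8,7,8,8,7,7]
A[mid]=7<8: swap A[1],A[2]; lo=2,mid=3 → [5,7,8,8,8,7,7]
A[mid]=8=8: mid=4
A[mid]=8=8: mid=5
A[mid]=7<8: swap A[2],A[5]; lo=3,mid=6 → [5,7,7,8,8,8,7]
A[mid]=7<8: swap A[3],A[6]; lo=4,mid=7 → [5,7,7,7,8,8,8]
end: lo=4, hi=6; A = [5,7,7,7,8,8,8]

(4, 6)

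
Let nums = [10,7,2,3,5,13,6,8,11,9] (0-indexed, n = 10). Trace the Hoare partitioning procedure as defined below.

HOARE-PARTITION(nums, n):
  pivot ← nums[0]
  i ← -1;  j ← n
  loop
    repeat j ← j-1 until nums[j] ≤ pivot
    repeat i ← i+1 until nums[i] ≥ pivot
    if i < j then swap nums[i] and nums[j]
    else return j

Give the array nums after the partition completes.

pivot = nums[0] = 10; i = -1, j = 10
j→9 (nums[9]=9≤10), i→0 (nums[0]=10≥10); i<j, swap → [9,7,2,3,5,13,6,8,11,10]
j→7 (nums[7]=8≤10), i→5 (nums[5]=13≥10); i<j, swap → [9,7,2,3,5,8,6,13,11,10]
j→6, i→7; i≥j, return j=6. nums = [9,7,2,3,5,8,6,13,11,10]

[9,7,2,3,5,8,6,13,11,10]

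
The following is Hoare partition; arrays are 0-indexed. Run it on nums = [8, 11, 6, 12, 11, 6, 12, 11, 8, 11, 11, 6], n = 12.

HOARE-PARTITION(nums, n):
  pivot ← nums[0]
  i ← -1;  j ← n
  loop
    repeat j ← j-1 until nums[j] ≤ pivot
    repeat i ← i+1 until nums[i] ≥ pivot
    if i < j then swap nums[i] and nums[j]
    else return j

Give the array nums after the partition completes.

[6, 8, 6, 6, 11, 12, 12, 11, 11, 11, 11, 8]

pivot = nums[0] = 8; i = -1, j = 12
j→11 (nums[11]=6≤8), i→0 (nums[0]=8≥8); i<j, swap → [6, 11, 6, 12, 11, 6, 12, 11, 8, 11, 11, 8]
j→8 (nums[8]=8≤8), i→1 (nums[1]=11≥8); i<j, swap → [6, 8, 6, 12, 11, 6, 12, 11, 11, 11, 11, 8]
j→5 (nums[5]=6≤8), i→3 (nums[3]=12≥8); i<j, swap → [6, 8, 6, 6, 11, 12, 12, 11, 11, 11, 11, 8]
j→3, i→4; i≥j, return j=3. nums = [6, 8, 6, 6, 11, 12, 12, 11, 11, 11, 11, 8]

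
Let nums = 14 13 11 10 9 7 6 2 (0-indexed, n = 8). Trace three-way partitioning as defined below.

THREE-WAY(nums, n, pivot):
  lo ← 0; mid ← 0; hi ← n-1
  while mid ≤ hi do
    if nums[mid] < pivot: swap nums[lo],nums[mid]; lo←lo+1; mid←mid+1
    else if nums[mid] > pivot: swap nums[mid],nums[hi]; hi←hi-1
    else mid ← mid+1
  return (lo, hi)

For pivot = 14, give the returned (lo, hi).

pivot = 14; lo=0, mid=0, hi=7
nums[mid]=14=14: mid=1
nums[mid]=13<14: swap nums[0],nums[1]; lo=1,mid=2 → 13 14 11 10 9 7 6 2
nums[mid]=11<14: swap nums[1],nums[2]; lo=2,mid=3 → 13 11 14 10 9 7 6 2
nums[mid]=10<14: swap nums[2],nums[3]; lo=3,mid=4 → 13 11 10 14 9 7 6 2
nums[mid]=9<14: swap nums[3],nums[4]; lo=4,mid=5 → 13 11 10 9 14 7 6 2
nums[mid]=7<14: swap nums[4],nums[5]; lo=5,mid=6 → 13 11 10 9 7 14 6 2
nums[mid]=6<14: swap nums[5],nums[6]; lo=6,mid=7 → 13 11 10 9 7 6 14 2
nums[mid]=2<14: swap nums[6],nums[7]; lo=7,mid=8 → 13 11 10 9 7 6 2 14
end: lo=7, hi=7; nums = 13 11 10 9 7 6 2 14

(7, 7)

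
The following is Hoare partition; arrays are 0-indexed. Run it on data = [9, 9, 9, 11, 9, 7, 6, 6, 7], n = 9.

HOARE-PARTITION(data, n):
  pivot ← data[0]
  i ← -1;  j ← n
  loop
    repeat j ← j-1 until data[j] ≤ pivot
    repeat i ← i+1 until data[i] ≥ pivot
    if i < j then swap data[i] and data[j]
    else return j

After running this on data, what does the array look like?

[7, 6, 6, 7, 9, 11, 9, 9, 9]

pivot=9
j stops at 8 (7), i stops at 0 (9); swap ⇒ [7, 9, 9, 11, 9, 7, 6, 6, 9]
j stops at 7 (6), i stops at 1 (9); swap ⇒ [7, 6, 9, 11, 9, 7, 6, 9, 9]
j stops at 6 (6), i stops at 2 (9); swap ⇒ [7, 6, 6, 11, 9, 7, 9, 9, 9]
j stops at 5 (7), i stops at 3 (11); swap ⇒ [7, 6, 6, 7, 9, 11, 9, 9, 9]
j stops at 4, i stops at 4; i≥j ⇒ return 4. data=[7, 6, 6, 7, 9, 11, 9, 9, 9]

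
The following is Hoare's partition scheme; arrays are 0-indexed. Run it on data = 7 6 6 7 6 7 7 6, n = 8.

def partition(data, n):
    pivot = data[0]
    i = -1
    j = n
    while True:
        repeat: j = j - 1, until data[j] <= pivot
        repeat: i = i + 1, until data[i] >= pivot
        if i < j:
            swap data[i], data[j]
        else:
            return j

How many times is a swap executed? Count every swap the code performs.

2

pivot=7
j stops at 7 (6), i stops at 0 (7); swap ⇒ 6 6 6 7 6 7 7 7
j stops at 6 (7), i stops at 3 (7); swap ⇒ 6 6 6 7 6 7 7 7
j stops at 5, i stops at 5; i≥j ⇒ return 5. data=6 6 6 7 6 7 7 7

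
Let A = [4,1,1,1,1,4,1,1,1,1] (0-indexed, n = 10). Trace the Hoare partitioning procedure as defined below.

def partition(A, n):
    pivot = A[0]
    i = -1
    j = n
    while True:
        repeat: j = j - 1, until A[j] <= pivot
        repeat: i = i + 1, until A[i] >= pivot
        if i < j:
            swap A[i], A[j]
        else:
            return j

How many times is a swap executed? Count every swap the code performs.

2

pivot=4
j stops at 9 (1), i stops at 0 (4); swap ⇒ [1,1,1,1,1,4,1,1,1,4]
j stops at 8 (1), i stops at 5 (4); swap ⇒ [1,1,1,1,1,1,1,1,4,4]
j stops at 7, i stops at 8; i≥j ⇒ return 7. A=[1,1,1,1,1,1,1,1,4,4]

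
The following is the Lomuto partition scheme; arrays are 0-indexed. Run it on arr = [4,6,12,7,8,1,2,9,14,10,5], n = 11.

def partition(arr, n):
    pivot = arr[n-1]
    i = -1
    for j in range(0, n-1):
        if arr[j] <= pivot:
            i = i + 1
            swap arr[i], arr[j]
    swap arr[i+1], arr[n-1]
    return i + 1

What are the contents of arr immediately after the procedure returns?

[4,1,2,5,8,6,12,9,14,10,7]

pivot=5, i=-1
j=0: 4≤5, i=0, swap(0,0) ⇒ [4,6,12,7,8,1,2,9,14,10,5]
j=1: 6>5, skip
j=2: 12>5, skip
j=3: 7>5, skip
j=4: 8>5, skip
j=5: 1≤5, i=1, swap(1,5) ⇒ [4,1,12,7,8,6,2,9,14,10,5]
j=6: 2≤5, i=2, swap(2,6) ⇒ [4,1,2,7,8,6,12,9,14,10,5]
j=7: 9>5, skip
j=8: 14>5, skip
j=9: 10>5, skip
swap(3,10) ⇒ [4,1,2,5,8,6,12,9,14,10,7]; return 3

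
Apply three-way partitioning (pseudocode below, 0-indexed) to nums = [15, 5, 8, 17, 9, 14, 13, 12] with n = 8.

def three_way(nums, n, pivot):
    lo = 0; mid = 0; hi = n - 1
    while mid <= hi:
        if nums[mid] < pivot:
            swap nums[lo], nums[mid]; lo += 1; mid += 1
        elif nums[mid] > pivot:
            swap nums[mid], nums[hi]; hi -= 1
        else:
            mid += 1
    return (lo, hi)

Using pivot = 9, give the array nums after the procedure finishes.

lo=0 mid=0 hi=7
15>9: swap(0,7), hi=6 ⇒ [12, 5, 8, 17, 9, 14, 13, 15]
12>9: swap(0,6), hi=5 ⇒ [13, 5, 8, 17, 9, 14, 12, 15]
13>9: swap(0,5), hi=4 ⇒ [14, 5, 8, 17, 9, 13, 12, 15]
14>9: swap(0,4), hi=3 ⇒ [9, 5, 8, 17, 14, 13, 12, 15]
9=9: mid=1
5<9: swap(0,1), lo=1 mid=2 ⇒ [5, 9, 8, 17, 14, 13, 12, 15]
8<9: swap(1,2), lo=2 mid=3 ⇒ [5, 8, 9, 17, 14, 13, 12, 15]
17>9: swap(3,3), hi=2 ⇒ [5, 8, 9, 17, 14, 13, 12, 15]
done. lo=2 hi=2; nums=[5, 8, 9, 17, 14, 13, 12, 15]

[5, 8, 9, 17, 14, 13, 12, 15]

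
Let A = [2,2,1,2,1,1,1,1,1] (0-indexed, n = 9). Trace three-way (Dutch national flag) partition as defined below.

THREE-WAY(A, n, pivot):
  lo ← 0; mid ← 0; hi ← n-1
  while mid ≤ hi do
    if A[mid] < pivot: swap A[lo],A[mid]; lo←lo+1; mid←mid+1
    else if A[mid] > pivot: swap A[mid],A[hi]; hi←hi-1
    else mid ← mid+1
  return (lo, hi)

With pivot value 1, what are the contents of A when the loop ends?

pivot = 1; lo=0, mid=0, hi=8
A[mid]=2>1: swap A[0],A[8]; hi=7 → [1,2,1,2,1,1,1,1,2]
A[mid]=1=1: mid=1
A[mid]=2>1: swap A[1],A[7]; hi=6 → [1,1,1,2,1,1,1,2,2]
A[mid]=1=1: mid=2
A[mid]=1=1: mid=3
A[mid]=2>1: swap A[3],A[6]; hi=5 → [1,1,1,1,1,1,2,2,2]
A[mid]=1=1: mid=4
A[mid]=1=1: mid=5
A[mid]=1=1: mid=6
end: lo=0, hi=5; A = [1,1,1,1,1,1,2,2,2]

[1,1,1,1,1,1,2,2,2]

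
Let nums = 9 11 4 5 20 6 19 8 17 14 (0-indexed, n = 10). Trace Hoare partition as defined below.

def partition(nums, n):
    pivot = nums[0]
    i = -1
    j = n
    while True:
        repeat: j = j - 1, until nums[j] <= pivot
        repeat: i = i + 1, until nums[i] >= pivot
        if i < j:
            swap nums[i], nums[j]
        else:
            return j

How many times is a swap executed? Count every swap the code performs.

2

pivot = nums[0] = 9; i = -1, j = 10
j→7 (nums[7]=8≤9), i→0 (nums[0]=9≥9); i<j, swap → 8 11 4 5 20 6 19 9 17 14
j→5 (nums[5]=6≤9), i→1 (nums[1]=11≥9); i<j, swap → 8 6 4 5 20 11 19 9 17 14
j→3, i→4; i≥j, return j=3. nums = 8 6 4 5 20 11 19 9 17 14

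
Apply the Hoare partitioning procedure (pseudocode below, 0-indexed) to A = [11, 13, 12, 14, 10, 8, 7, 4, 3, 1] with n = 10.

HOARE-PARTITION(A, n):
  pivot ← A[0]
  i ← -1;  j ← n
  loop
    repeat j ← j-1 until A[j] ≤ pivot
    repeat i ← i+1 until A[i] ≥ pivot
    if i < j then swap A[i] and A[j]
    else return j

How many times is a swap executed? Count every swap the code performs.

4

pivot=11
j stops at 9 (1), i stops at 0 (11); swap ⇒ [1, 13, 12, 14, 10, 8, 7, 4, 3, 11]
j stops at 8 (3), i stops at 1 (13); swap ⇒ [1, 3, 12, 14, 10, 8, 7, 4, 13, 11]
j stops at 7 (4), i stops at 2 (12); swap ⇒ [1, 3, 4, 14, 10, 8, 7, 12, 13, 11]
j stops at 6 (7), i stops at 3 (14); swap ⇒ [1, 3, 4, 7, 10, 8, 14, 12, 13, 11]
j stops at 5, i stops at 6; i≥j ⇒ return 5. A=[1, 3, 4, 7, 10, 8, 14, 12, 13, 11]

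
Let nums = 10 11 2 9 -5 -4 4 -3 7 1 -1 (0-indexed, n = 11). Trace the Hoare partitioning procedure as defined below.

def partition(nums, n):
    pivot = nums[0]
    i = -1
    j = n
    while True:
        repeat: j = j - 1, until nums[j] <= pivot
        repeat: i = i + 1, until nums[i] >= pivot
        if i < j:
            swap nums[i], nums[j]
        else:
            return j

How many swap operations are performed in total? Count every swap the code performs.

2

pivot=10
j stops at 10 (-1), i stops at 0 (10); swap ⇒ -1 11 2 9 -5 -4 4 -3 7 1 10
j stops at 9 (1), i stops at 1 (11); swap ⇒ -1 1 2 9 -5 -4 4 -3 7 11 10
j stops at 8, i stops at 9; i≥j ⇒ return 8. nums=-1 1 2 9 -5 -4 4 -3 7 11 10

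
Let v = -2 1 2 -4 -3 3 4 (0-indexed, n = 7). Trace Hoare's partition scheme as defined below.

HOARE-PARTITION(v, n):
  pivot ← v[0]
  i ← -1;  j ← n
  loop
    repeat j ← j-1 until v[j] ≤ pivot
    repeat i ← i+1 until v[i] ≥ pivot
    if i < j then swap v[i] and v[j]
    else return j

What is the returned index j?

1

pivot=-2
j stops at 4 (-3), i stops at 0 (-2); swap ⇒ -3 1 2 -4 -2 3 4
j stops at 3 (-4), i stops at 1 (1); swap ⇒ -3 -4 2 1 -2 3 4
j stops at 1, i stops at 2; i≥j ⇒ return 1. v=-3 -4 2 1 -2 3 4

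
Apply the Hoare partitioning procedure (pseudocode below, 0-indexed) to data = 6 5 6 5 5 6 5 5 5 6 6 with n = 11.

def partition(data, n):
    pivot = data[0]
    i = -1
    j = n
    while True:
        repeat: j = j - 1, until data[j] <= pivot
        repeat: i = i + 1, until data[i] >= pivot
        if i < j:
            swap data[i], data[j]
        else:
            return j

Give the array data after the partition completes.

6 5 6 5 5 5 5 5 6 6 6

pivot = data[0] = 6; i = -1, j = 11
j→10 (data[10]=6≤6), i→0 (data[0]=6≥6); i<j, swap → 6 5 6 5 5 6 5 5 5 6 6
j→9 (data[9]=6≤6), i→2 (data[2]=6≥6); i<j, swap → 6 5 6 5 5 6 5 5 5 6 6
j→8 (data[8]=5≤6), i→5 (data[5]=6≥6); i<j, swap → 6 5 6 5 5 5 5 5 6 6 6
j→7, i→8; i≥j, return j=7. data = 6 5 6 5 5 5 5 5 6 6 6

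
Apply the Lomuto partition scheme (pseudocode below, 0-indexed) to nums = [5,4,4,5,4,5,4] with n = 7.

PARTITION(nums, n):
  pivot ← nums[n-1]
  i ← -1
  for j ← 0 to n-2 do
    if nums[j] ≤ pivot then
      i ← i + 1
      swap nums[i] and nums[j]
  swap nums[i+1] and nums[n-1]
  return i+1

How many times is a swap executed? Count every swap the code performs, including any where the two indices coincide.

4

pivot = nums[6] = 4; i = -1
j=0: nums[0]=5 > 4 → no swap
j=1: nums[1]=4 ≤ 4 → i=0, swap nums[0],nums[1] → [4,5,4,5,4,5,4]
j=2: nums[2]=4 ≤ 4 → i=1, swap nums[1],nums[2] → [4,4,5,5,4,5,4]
j=3: nums[3]=5 > 4 → no swap
j=4: nums[4]=4 ≤ 4 → i=2, swap nums[2],nums[4] → [4,4,4,5,5,5,4]
j=5: nums[5]=5 > 4 → no swap
final swap nums[3],nums[6] → [4,4,4,4,5,5,5]; return 3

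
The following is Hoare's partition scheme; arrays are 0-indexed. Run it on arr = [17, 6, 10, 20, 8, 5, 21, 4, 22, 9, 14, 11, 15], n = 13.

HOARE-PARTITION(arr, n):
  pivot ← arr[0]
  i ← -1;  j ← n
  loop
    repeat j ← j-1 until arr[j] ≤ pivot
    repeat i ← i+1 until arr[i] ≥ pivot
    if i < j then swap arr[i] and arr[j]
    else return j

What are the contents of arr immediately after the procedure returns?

[15, 6, 10, 11, 8, 5, 14, 4, 9, 22, 21, 20, 17]

pivot = arr[0] = 17; i = -1, j = 13
j→12 (arr[12]=15≤17), i→0 (arr[0]=17≥17); i<j, swap → [15, 6, 10, 20, 8, 5, 21, 4, 22, 9, 14, 11, 17]
j→11 (arr[11]=11≤17), i→3 (arr[3]=20≥17); i<j, swap → [15, 6, 10, 11, 8, 5, 21, 4, 22, 9, 14, 20, 17]
j→10 (arr[10]=14≤17), i→6 (arr[6]=21≥17); i<j, swap → [15, 6, 10, 11, 8, 5, 14, 4, 22, 9, 21, 20, 17]
j→9 (arr[9]=9≤17), i→8 (arr[8]=22≥17); i<j, swap → [15, 6, 10, 11, 8, 5, 14, 4, 9, 22, 21, 20, 17]
j→8, i→9; i≥j, return j=8. arr = [15, 6, 10, 11, 8, 5, 14, 4, 9, 22, 21, 20, 17]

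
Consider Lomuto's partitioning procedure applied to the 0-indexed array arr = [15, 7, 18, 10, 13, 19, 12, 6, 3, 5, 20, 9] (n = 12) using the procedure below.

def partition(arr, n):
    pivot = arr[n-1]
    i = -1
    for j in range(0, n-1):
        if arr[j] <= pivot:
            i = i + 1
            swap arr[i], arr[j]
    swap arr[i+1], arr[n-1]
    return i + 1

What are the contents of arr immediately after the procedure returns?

[7, 6, 3, 5, 9, 19, 12, 15, 18, 10, 20, 13]

pivot = arr[11] = 9; i = -1
j=0: arr[0]=15 > 9 → no swap
j=1: arr[1]=7 ≤ 9 → i=0, swap arr[0],arr[1] → [7, 15, 18, 10, 13, 19, 12, 6, 3, 5, 20, 9]
j=2: arr[2]=18 > 9 → no swap
j=3: arr[3]=10 > 9 → no swap
j=4: arr[4]=13 > 9 → no swap
j=5: arr[5]=19 > 9 → no swap
j=6: arr[6]=12 > 9 → no swap
j=7: arr[7]=6 ≤ 9 → i=1, swap arr[1],arr[7] → [7, 6, 18, 10, 13, 19, 12, 15, 3, 5, 20, 9]
j=8: arr[8]=3 ≤ 9 → i=2, swap arr[2],arr[8] → [7, 6, 3, 10, 13, 19, 12, 15, 18, 5, 20, 9]
j=9: arr[9]=5 ≤ 9 → i=3, swap arr[3],arr[9] → [7, 6, 3, 5, 13, 19, 12, 15, 18, 10, 20, 9]
j=10: arr[10]=20 > 9 → no swap
final swap arr[4],arr[11] → [7, 6, 3, 5, 9, 19, 12, 15, 18, 10, 20, 13]; return 4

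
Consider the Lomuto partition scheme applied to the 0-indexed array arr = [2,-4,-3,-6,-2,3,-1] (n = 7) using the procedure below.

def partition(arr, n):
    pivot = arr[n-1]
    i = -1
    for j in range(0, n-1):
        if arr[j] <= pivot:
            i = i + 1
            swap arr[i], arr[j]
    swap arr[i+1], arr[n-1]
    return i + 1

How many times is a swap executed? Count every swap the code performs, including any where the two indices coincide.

pivot = arr[6] = -1; i = -1
j=0: arr[0]=2 > -1 → no swap
j=1: arr[1]=-4 ≤ -1 → i=0, swap arr[0],arr[1] → [-4,2,-3,-6,-2,3,-1]
j=2: arr[2]=-3 ≤ -1 → i=1, swap arr[1],arr[2] → [-4,-3,2,-6,-2,3,-1]
j=3: arr[3]=-6 ≤ -1 → i=2, swap arr[2],arr[3] → [-4,-3,-6,2,-2,3,-1]
j=4: arr[4]=-2 ≤ -1 → i=3, swap arr[3],arr[4] → [-4,-3,-6,-2,2,3,-1]
j=5: arr[5]=3 > -1 → no swap
final swap arr[4],arr[6] → [-4,-3,-6,-2,-1,3,2]; return 4

5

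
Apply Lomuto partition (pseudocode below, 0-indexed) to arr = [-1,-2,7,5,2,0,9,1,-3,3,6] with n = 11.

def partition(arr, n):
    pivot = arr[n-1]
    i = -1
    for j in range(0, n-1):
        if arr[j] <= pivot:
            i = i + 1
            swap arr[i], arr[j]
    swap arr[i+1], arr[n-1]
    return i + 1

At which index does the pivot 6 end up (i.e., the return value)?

pivot=6, i=-1
j=0: -1≤6, i=0, swap(0,0) ⇒ [-1,-2,7,5,2,0,9,1,-3,3,6]
j=1: -2≤6, i=1, swap(1,1) ⇒ [-1,-2,7,5,2,0,9,1,-3,3,6]
j=2: 7>6, skip
j=3: 5≤6, i=2, swap(2,3) ⇒ [-1,-2,5,7,2,0,9,1,-3,3,6]
j=4: 2≤6, i=3, swap(3,4) ⇒ [-1,-2,5,2,7,0,9,1,-3,3,6]
j=5: 0≤6, i=4, swap(4,5) ⇒ [-1,-2,5,2,0,7,9,1,-3,3,6]
j=6: 9>6, skip
j=7: 1≤6, i=5, swap(5,7) ⇒ [-1,-2,5,2,0,1,9,7,-3,3,6]
j=8: -3≤6, i=6, swap(6,8) ⇒ [-1,-2,5,2,0,1,-3,7,9,3,6]
j=9: 3≤6, i=7, swap(7,9) ⇒ [-1,-2,5,2,0,1,-3,3,9,7,6]
swap(8,10) ⇒ [-1,-2,5,2,0,1,-3,3,6,7,9]; return 8

8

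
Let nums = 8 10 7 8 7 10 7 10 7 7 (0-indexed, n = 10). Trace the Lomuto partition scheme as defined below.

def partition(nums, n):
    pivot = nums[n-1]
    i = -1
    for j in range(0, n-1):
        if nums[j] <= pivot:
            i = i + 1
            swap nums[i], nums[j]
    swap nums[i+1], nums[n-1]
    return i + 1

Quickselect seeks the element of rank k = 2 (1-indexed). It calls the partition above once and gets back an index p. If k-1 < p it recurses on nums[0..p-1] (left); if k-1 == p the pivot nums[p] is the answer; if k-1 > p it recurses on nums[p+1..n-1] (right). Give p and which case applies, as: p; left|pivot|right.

pivot = nums[9] = 7; i = -1
j=0: nums[0]=8 > 7 → no swap
j=1: nums[1]=10 > 7 → no swap
j=2: nums[2]=7 ≤ 7 → i=0, swap nums[0],nums[2] → 7 10 8 8 7 10 7 10 7 7
j=3: nums[3]=8 > 7 → no swap
j=4: nums[4]=7 ≤ 7 → i=1, swap nums[1],nums[4] → 7 7 8 8 10 10 7 10 7 7
j=5: nums[5]=10 > 7 → no swap
j=6: nums[6]=7 ≤ 7 → i=2, swap nums[2],nums[6] → 7 7 7 8 10 10 8 10 7 7
j=7: nums[7]=10 > 7 → no swap
j=8: nums[8]=7 ≤ 7 → i=3, swap nums[3],nums[8] → 7 7 7 7 10 10 8 10 8 7
final swap nums[4],nums[9] → 7 7 7 7 7 10 8 10 8 10; return 4
p = 4; k-1 = 1 < 4 ⇒ left

4; left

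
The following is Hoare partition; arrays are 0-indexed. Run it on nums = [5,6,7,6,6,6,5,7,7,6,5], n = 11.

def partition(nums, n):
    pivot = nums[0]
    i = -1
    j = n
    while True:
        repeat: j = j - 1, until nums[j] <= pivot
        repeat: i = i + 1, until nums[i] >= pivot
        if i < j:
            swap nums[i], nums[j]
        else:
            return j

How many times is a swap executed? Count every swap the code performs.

pivot=5
j stops at 10 (5), i stops at 0 (5); swap ⇒ [5,6,7,6,6,6,5,7,7,6,5]
j stops at 6 (5), i stops at 1 (6); swap ⇒ [5,5,7,6,6,6,6,7,7,6,5]
j stops at 1, i stops at 2; i≥j ⇒ return 1. nums=[5,5,7,6,6,6,6,7,7,6,5]

2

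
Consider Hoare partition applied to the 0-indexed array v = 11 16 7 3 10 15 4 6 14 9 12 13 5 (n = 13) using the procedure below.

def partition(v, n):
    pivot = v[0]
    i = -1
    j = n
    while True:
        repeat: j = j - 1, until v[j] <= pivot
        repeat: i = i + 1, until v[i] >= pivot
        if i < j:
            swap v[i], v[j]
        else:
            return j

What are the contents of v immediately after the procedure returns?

pivot = v[0] = 11; i = -1, j = 13
j→12 (v[12]=5≤11), i→0 (v[0]=11≥11); i<j, swap → 5 16 7 3 10 15 4 6 14 9 12 13 11
j→9 (v[9]=9≤11), i→1 (v[1]=16≥11); i<j, swap → 5 9 7 3 10 15 4 6 14 16 12 13 11
j→7 (v[7]=6≤11), i→5 (v[5]=15≥11); i<j, swap → 5 9 7 3 10 6 4 15 14 16 12 13 11
j→6, i→7; i≥j, return j=6. v = 5 9 7 3 10 6 4 15 14 16 12 13 11

5 9 7 3 10 6 4 15 14 16 12 13 11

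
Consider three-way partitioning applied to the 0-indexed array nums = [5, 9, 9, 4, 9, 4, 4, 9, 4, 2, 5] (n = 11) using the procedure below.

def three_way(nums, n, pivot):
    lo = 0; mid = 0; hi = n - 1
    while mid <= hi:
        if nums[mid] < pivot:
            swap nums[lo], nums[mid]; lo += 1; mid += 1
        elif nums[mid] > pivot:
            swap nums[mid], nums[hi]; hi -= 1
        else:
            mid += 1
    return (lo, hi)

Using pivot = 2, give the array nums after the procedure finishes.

lo=0 mid=0 hi=10
5>2: swap(0,10), hi=9 ⇒ [5, 9, 9, 4, 9, 4, 4, 9, 4, 2, 5]
5>2: swap(0,9), hi=8 ⇒ [2, 9, 9, 4, 9, 4, 4, 9, 4, 5, 5]
2=2: mid=1
9>2: swap(1,8), hi=7 ⇒ [2, 4, 9, 4, 9, 4, 4, 9, 9, 5, 5]
4>2: swap(1,7), hi=6 ⇒ [2, 9, 9, 4, 9, 4, 4, 4, 9, 5, 5]
9>2: swap(1,6), hi=5 ⇒ [2, 4, 9, 4, 9, 4, 9, 4, 9, 5, 5]
4>2: swap(1,5), hi=4 ⇒ [2, 4, 9, 4, 9, 4, 9, 4, 9, 5, 5]
4>2: swap(1,4), hi=3 ⇒ [2, 9, 9, 4, 4, 4, 9, 4, 9, 5, 5]
9>2: swap(1,3), hi=2 ⇒ [2, 4, 9, 9, 4, 4, 9, 4, 9, 5, 5]
4>2: swap(1,2), hi=1 ⇒ [2, 9, 4, 9, 4, 4, 9, 4, 9, 5, 5]
9>2: swap(1,1), hi=0 ⇒ [2, 9, 4, 9, 4, 4, 9, 4, 9, 5, 5]
done. lo=0 hi=0; nums=[2, 9, 4, 9, 4, 4, 9, 4, 9, 5, 5]

[2, 9, 4, 9, 4, 4, 9, 4, 9, 5, 5]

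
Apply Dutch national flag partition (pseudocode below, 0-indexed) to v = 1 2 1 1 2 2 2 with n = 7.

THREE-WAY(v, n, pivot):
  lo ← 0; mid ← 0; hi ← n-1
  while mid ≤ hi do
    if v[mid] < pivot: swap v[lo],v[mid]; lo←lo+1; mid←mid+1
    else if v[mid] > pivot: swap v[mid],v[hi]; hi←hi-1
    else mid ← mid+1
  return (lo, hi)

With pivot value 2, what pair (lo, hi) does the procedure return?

lo=0 mid=0 hi=6
1<2: swap(0,0), lo=1 mid=1 ⇒ 1 2 1 1 2 2 2
2=2: mid=2
1<2: swap(1,2), lo=2 mid=3 ⇒ 1 1 2 1 2 2 2
1<2: swap(2,3), lo=3 mid=4 ⇒ 1 1 1 2 2 2 2
2=2: mid=5
2=2: mid=6
2=2: mid=7
done. lo=3 hi=6; v=1 1 1 2 2 2 2

(3, 6)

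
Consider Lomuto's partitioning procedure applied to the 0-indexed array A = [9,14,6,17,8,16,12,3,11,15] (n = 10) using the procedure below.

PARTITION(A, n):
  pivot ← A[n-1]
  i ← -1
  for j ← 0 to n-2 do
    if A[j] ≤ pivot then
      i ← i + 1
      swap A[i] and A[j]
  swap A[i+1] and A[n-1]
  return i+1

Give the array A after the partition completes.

pivot = A[9] = 15; i = -1
j=0: A[0]=9 ≤ 15 → i=0, swap A[0],A[0] (no change) → [9,14,6,17,8,16,12,3,11,15]
j=1: A[1]=14 ≤ 15 → i=1, swap A[1],A[1] (no change) → [9,14,6,17,8,16,12,3,11,15]
j=2: A[2]=6 ≤ 15 → i=2, swap A[2],A[2] (no change) → [9,14,6,17,8,16,12,3,11,15]
j=3: A[3]=17 > 15 → no swap
j=4: A[4]=8 ≤ 15 → i=3, swap A[3],A[4] → [9,14,6,8,17,16,12,3,11,15]
j=5: A[5]=16 > 15 → no swap
j=6: A[6]=12 ≤ 15 → i=4, swap A[4],A[6] → [9,14,6,8,12,16,17,3,11,15]
j=7: A[7]=3 ≤ 15 → i=5, swap A[5],A[7] → [9,14,6,8,12,3,17,16,11,15]
j=8: A[8]=11 ≤ 15 → i=6, swap A[6],A[8] → [9,14,6,8,12,3,11,16,17,15]
final swap A[7],A[9] → [9,14,6,8,12,3,11,15,17,16]; return 7

[9,14,6,8,12,3,11,15,17,16]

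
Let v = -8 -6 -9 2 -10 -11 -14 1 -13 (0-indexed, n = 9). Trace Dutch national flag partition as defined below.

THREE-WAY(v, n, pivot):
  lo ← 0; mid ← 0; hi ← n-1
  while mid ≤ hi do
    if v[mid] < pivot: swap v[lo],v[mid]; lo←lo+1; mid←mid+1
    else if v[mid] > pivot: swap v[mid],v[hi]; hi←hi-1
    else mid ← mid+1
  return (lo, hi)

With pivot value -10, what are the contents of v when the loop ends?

-13 -14 -11 -10 2 -9 1 -6 -8

lo=0 mid=0 hi=8
-8>-10: swap(0,8), hi=7 ⇒ -13 -6 -9 2 -10 -11 -14 1 -8
-13<-10: swap(0,0), lo=1 mid=1 ⇒ -13 -6 -9 2 -10 -11 -14 1 -8
-6>-10: swap(1,7), hi=6 ⇒ -13 1 -9 2 -10 -11 -14 -6 -8
1>-10: swap(1,6), hi=5 ⇒ -13 -14 -9 2 -10 -11 1 -6 -8
-14<-10: swap(1,1), lo=2 mid=2 ⇒ -13 -14 -9 2 -10 -11 1 -6 -8
-9>-10: swap(2,5), hi=4 ⇒ -13 -14 -11 2 -10 -9 1 -6 -8
-11<-10: swap(2,2), lo=3 mid=3 ⇒ -13 -14 -11 2 -10 -9 1 -6 -8
2>-10: swap(3,4), hi=3 ⇒ -13 -14 -11 -10 2 -9 1 -6 -8
-10=-10: mid=4
done. lo=3 hi=3; v=-13 -14 -11 -10 2 -9 1 -6 -8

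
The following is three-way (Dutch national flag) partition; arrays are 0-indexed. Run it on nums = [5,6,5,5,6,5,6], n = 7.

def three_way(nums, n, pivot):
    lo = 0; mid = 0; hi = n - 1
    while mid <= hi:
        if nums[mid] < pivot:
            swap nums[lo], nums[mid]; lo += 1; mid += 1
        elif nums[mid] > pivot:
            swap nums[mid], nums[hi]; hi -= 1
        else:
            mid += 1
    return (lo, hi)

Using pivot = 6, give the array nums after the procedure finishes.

[5,5,5,5,6,6,6]

lo=0 mid=0 hi=6
5<6: swap(0,0), lo=1 mid=1 ⇒ [5,6,5,5,6,5,6]
6=6: mid=2
5<6: swap(1,2), lo=2 mid=3 ⇒ [5,5,6,5,6,5,6]
5<6: swap(2,3), lo=3 mid=4 ⇒ [5,5,5,6,6,5,6]
6=6: mid=5
5<6: swap(3,5), lo=4 mid=6 ⇒ [5,5,5,5,6,6,6]
6=6: mid=7
done. lo=4 hi=6; nums=[5,5,5,5,6,6,6]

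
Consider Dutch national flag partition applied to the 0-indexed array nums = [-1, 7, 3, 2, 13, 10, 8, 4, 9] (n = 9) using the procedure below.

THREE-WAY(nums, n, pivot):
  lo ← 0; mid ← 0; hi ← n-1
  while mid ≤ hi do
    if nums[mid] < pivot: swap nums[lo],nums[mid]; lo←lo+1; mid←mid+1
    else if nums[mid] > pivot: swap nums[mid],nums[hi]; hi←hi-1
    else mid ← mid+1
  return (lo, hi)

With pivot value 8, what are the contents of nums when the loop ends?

pivot = 8; lo=0, mid=0, hi=8
nums[mid]=-1<8: swap nums[0],nums[0]; lo=1,mid=1 → [-1, 7, 3, 2, 13, 10, 8, 4, 9]
nums[mid]=7<8: swap nums[1],nums[1]; lo=2,mid=2 → [-1, 7, 3, 2, 13, 10, 8, 4, 9]
nums[mid]=3<8: swap nums[2],nums[2]; lo=3,mid=3 → [-1, 7, 3, 2, 13, 10, 8, 4, 9]
nums[mid]=2<8: swap nums[3],nums[3]; lo=4,mid=4 → [-1, 7, 3, 2, 13, 10, 8, 4, 9]
nums[mid]=13>8: swap nums[4],nums[8]; hi=7 → [-1, 7, 3, 2, 9, 10, 8, 4, 13]
nums[mid]=9>8: swap nums[4],nums[7]; hi=6 → [-1, 7, 3, 2, 4, 10, 8, 9, 13]
nums[mid]=4<8: swap nums[4],nums[4]; lo=5,mid=5 → [-1, 7, 3, 2, 4, 10, 8, 9, 13]
nums[mid]=10>8: swap nums[5],nums[6]; hi=5 → [-1, 7, 3, 2, 4, 8, 10, 9, 13]
nums[mid]=8=8: mid=6
end: lo=5, hi=5; nums = [-1, 7, 3, 2, 4, 8, 10, 9, 13]

[-1, 7, 3, 2, 4, 8, 10, 9, 13]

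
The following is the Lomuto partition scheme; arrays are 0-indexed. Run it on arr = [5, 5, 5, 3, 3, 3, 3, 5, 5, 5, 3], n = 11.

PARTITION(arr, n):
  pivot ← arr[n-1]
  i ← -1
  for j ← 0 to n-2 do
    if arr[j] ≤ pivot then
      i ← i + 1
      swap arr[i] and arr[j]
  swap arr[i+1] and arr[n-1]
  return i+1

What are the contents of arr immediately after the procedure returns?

[3, 3, 3, 3, 3, 5, 5, 5, 5, 5, 5]

pivot = arr[10] = 3; i = -1
j=0: arr[0]=5 > 3 → no swap
j=1: arr[1]=5 > 3 → no swap
j=2: arr[2]=5 > 3 → no swap
j=3: arr[3]=3 ≤ 3 → i=0, swap arr[0],arr[3] → [3, 5, 5, 5, 3, 3, 3, 5, 5, 5, 3]
j=4: arr[4]=3 ≤ 3 → i=1, swap arr[1],arr[4] → [3, 3, 5, 5, 5, 3, 3, 5, 5, 5, 3]
j=5: arr[5]=3 ≤ 3 → i=2, swap arr[2],arr[5] → [3, 3, 3, 5, 5, 5, 3, 5, 5, 5, 3]
j=6: arr[6]=3 ≤ 3 → i=3, swap arr[3],arr[6] → [3, 3, 3, 3, 5, 5, 5, 5, 5, 5, 3]
j=7: arr[7]=5 > 3 → no swap
j=8: arr[8]=5 > 3 → no swap
j=9: arr[9]=5 > 3 → no swap
final swap arr[4],arr[10] → [3, 3, 3, 3, 3, 5, 5, 5, 5, 5, 5]; return 4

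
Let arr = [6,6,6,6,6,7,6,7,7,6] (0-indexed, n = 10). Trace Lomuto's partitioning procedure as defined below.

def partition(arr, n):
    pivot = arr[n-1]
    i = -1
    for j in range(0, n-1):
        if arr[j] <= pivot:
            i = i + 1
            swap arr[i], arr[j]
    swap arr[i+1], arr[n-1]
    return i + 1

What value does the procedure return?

6

pivot=6, i=-1
j=0: 6≤6, i=0, swap(0,0) ⇒ [6,6,6,6,6,7,6,7,7,6]
j=1: 6≤6, i=1, swap(1,1) ⇒ [6,6,6,6,6,7,6,7,7,6]
j=2: 6≤6, i=2, swap(2,2) ⇒ [6,6,6,6,6,7,6,7,7,6]
j=3: 6≤6, i=3, swap(3,3) ⇒ [6,6,6,6,6,7,6,7,7,6]
j=4: 6≤6, i=4, swap(4,4) ⇒ [6,6,6,6,6,7,6,7,7,6]
j=5: 7>6, skip
j=6: 6≤6, i=5, swap(5,6) ⇒ [6,6,6,6,6,6,7,7,7,6]
j=7: 7>6, skip
j=8: 7>6, skip
swap(6,9) ⇒ [6,6,6,6,6,6,6,7,7,7]; return 6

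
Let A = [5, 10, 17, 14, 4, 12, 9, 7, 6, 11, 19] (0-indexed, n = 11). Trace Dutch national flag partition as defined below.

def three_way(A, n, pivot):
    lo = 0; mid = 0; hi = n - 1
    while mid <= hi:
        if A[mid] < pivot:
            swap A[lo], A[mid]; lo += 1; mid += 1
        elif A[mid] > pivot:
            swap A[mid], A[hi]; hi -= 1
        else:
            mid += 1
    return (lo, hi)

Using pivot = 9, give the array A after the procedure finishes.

[5, 6, 7, 4, 9, 12, 14, 17, 11, 19, 10]

lo=0 mid=0 hi=10
5<9: swap(0,0), lo=1 mid=1 ⇒ [5, 10, 17, 14, 4, 12, 9, 7, 6, 11, 19]
10>9: swap(1,10), hi=9 ⇒ [5, 19, 17, 14, 4, 12, 9, 7, 6, 11, 10]
19>9: swap(1,9), hi=8 ⇒ [5, 11, 17, 14, 4, 12, 9, 7, 6, 19, 10]
11>9: swap(1,8), hi=7 ⇒ [5, 6, 17, 14, 4, 12, 9, 7, 11, 19, 10]
6<9: swap(1,1), lo=2 mid=2 ⇒ [5, 6, 17, 14, 4, 12, 9, 7, 11, 19, 10]
17>9: swap(2,7), hi=6 ⇒ [5, 6, 7, 14, 4, 12, 9, 17, 11, 19, 10]
7<9: swap(2,2), lo=3 mid=3 ⇒ [5, 6, 7, 14, 4, 12, 9, 17, 11, 19, 10]
14>9: swap(3,6), hi=5 ⇒ [5, 6, 7, 9, 4, 12, 14, 17, 11, 19, 10]
9=9: mid=4
4<9: swap(3,4), lo=4 mid=5 ⇒ [5, 6, 7, 4, 9, 12, 14, 17, 11, 19, 10]
12>9: swap(5,5), hi=4 ⇒ [5, 6, 7, 4, 9, 12, 14, 17, 11, 19, 10]
done. lo=4 hi=4; A=[5, 6, 7, 4, 9, 12, 14, 17, 11, 19, 10]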